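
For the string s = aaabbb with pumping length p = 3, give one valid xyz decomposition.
x = '', y = 'aa', z = 'abbb'

For s = aaabbb and p = 3, one valid decomposition is:
- x = '' (length 0)
- y = 'aa' (length 2)
- z = 'abbb' (length 4)

Verification:
- xyz = '' + 'aa' + 'abbb' = aaabbb ✓
- |xy| = 2 ≤ 3 ✓
- |y| = 2 > 0 ✓

All pumping lemma constraints are satisfied.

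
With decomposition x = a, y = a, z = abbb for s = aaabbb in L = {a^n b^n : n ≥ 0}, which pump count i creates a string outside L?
i = 0

xy⁰z = a · ε · abbb = aabbb; aabbb has 2 a's and 3 b's; 2 ≠ 3, so it is not in L.
(Other choices also work, e.g. i = 2, 3; only i = 1 is guaranteed to stay in L since xy¹z = s.)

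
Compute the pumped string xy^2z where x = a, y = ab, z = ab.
aababab

Given x = 'a', y = 'ab', z = 'ab' and i = 2:

xy^2z = x + y·y·...·y (2 times) + z
       = 'a' + 'ab'^2 + 'ab'
       = 'a' + 'abab' + 'ab'
       = 'aababab'

The pumped string is 'aababab' with length 7.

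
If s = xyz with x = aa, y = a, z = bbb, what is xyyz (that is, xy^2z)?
aaaabbb

Given x = 'aa', y = 'a', z = 'bbb' and i = 2:

xy^2z = x + y·y·...·y (2 times) + z
       = 'aa' + 'a'^2 + 'bbb'
       = 'aa' + 'aa' + 'bbb'
       = 'aaaabbb'

The pumped string is 'aaaabbb' with length 7.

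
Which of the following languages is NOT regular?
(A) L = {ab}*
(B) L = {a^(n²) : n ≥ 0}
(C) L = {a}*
(B) {a^(n²) : n ≥ 0}

(B) L = {a^(n²) : n ≥ 0} is NOT regular.

The pumping lemma can be used to prove this:
After pumping, length is no longer a perfect square

The other languages are regular because they can be recognized by finite automata.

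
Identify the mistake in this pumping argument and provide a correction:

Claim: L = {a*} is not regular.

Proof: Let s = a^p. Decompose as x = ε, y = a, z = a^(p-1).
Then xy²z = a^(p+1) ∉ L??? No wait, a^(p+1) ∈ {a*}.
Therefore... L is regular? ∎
Error: The proof attempts to show a*  is not regular, but a* IS regular!

Correction: a* is a regular language (recognized by a simple DFA with one accepting state and self-loop on 'a'). The pumping lemma can only prove non-regularity, not regularity. For regular languages, pumping always works.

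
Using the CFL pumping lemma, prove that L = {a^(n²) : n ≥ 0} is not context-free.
Assume for contradiction that L is context-free, and let p ≥ 1 be the pumping length given by the pumping lemma for CFLs.
Choose s = a^(p²). Then s ∈ L and |s| = p² ≥ p.
By the CFL pumping lemma, s = uvxyz for some u, v, x, y, z with |vxy| ≤ p, |vy| ≥ 1, and uv^i xy^i z ∈ L for every i ≥ 0.
All symbols are a's, so only lengths matter: let k = |vy|, with 1 ≤ k ≤ |vxy| ≤ p.

Take i = 2: |uv²xy²z| = p² + k, and p² < p² + k ≤ p² + p < (p + 1)².
So the length lies strictly between consecutive squares and is not a perfect square; uv²xy²z ∉ L.

This contradicts the CFL pumping lemma, which requires uv^i xy^i z ∈ L for all i ≥ 0.
Hence L = {a^(n²) : n ≥ 0} is not context-free. ∎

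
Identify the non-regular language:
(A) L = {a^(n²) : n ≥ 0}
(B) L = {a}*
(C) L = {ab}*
(A) {a^(n²) : n ≥ 0}

(A) L = {a^(n²) : n ≥ 0} is NOT regular.

The pumping lemma can be used to prove this:
After pumping, length is no longer a perfect square

The other languages are regular because they can be recognized by finite automata.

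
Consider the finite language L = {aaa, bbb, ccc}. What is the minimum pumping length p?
p = 4

For a finite language L, the pumping lemma holds vacuously if p > max|s| for s ∈ L.

The longest string in L = {aaa, bbb, ccc} has length 3.
If p = 4, then no string s ∈ L has |s| ≥ p, so the condition is vacuously true.

The minimum pumping length is p = 4.

Why no smaller p works: for any p ≤ 3, the longest string s ∈ L has |s| = 3 ≥ p, so it would
have to be pumpable; but pumping up (i = 2, 3, ...) produces ever longer strings, which cannot all lie in the
finite language L. So the pumping property fails for every p ≤ 3.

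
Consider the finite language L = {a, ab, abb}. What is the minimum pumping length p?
p = 4

For a finite language L, the pumping lemma holds vacuously if p > max|s| for s ∈ L.

The longest string in L = {a, ab, abb} has length 3.
If p = 4, then no string s ∈ L has |s| ≥ p, so the condition is vacuously true.

The minimum pumping length is p = 4.

Why no smaller p works: for any p ≤ 3, the longest string s ∈ L has |s| = 3 ≥ p, so it would
have to be pumpable; but pumping up (i = 2, 3, ...) produces ever longer strings, which cannot all lie in the
finite language L. So the pumping property fails for every p ≤ 3.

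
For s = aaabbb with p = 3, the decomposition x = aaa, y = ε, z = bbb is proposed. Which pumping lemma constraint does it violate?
Violated: |y| > 0

The decomposition x = aaa, y = ε, z = bbb for s = aaabbb with p = 3
violates the constraint: |y| > 0

|y| = 0, but the pumping lemma requires |y| > 0 (y must be non-empty).

Pumping lemma constraints:
1. xyz = s (decomposition is valid)
2. |xy| ≤ p
3. |y| > 0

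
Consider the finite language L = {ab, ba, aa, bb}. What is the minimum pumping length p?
p = 3

For a finite language L, the pumping lemma holds vacuously if p > max|s| for s ∈ L.

The longest string in L = {ab, ba, aa, bb} has length 2.
If p = 3, then no string s ∈ L has |s| ≥ p, so the condition is vacuously true.

The minimum pumping length is p = 3.

Why no smaller p works: for any p ≤ 2, the longest string s ∈ L has |s| = 2 ≥ p, so it would
have to be pumpable; but pumping up (i = 2, 3, ...) produces ever longer strings, which cannot all lie in the
finite language L. So the pumping property fails for every p ≤ 2.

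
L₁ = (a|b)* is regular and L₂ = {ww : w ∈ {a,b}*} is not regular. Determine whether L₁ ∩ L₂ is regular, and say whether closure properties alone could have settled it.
No — L₁ ∩ L₂ is not regular.

(a|b)* is all strings over {a,b}, so L₁ ∩ L₂ = {ww : w ∈ {a,b}*} = L₂ itself, which is not regular (pump s = a^p b a^p b).

Note that the bare facts "L₁ regular, L₂ non-regular" do not settle the question by themselves: the closure of regular languages under ∪, ∩, complement and difference applies only when BOTH operands are regular. With a non-regular operand the result can come out regular or non-regular depending on the specific languages, so one has to work out L₁ ∩ L₂ for this particular pair, as above.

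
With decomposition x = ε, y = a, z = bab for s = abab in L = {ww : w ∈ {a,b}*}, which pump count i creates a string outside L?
i = 2

xy²z = ε · aa · bab = aabab; aabab has odd length 5, so it cannot be written as ww and is not in L.
(Other choices also work, e.g. i = 0, 3; only i = 1 is guaranteed to stay in L since xy¹z = s.)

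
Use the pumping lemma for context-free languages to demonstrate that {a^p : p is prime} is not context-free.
Assume for contradiction that L is context-free, and let p ≥ 1 be the pumping length given by the pumping lemma for CFLs.
Choose a prime q with q ≥ p and let s = a^q. Then s ∈ L and |s| = q ≥ p.
By the CFL pumping lemma, s = uvxyz for some u, v, x, y, z with |vxy| ≤ p, |vy| ≥ 1, and uv^i xy^i z ∈ L for every i ≥ 0.
All symbols are a's, so only lengths matter: let k = |vy|, with 1 ≤ k ≤ p. Then |uv^i xy^i z| = q + (i − 1)k.

Take i = q + 1: the length is q + qk = q(k + 1).
Both factors satisfy q ≥ 2 and k + 1 ≥ 2, so q(k + 1) is composite and uv^(q+1) xy^(q+1) z ∉ L.

This contradicts the CFL pumping lemma, which requires uv^i xy^i z ∈ L for all i ≥ 0.
Hence L = {a^p : p is prime} is not context-free. ∎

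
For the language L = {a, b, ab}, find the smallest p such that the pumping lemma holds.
p = 3

For a finite language L, the pumping lemma holds vacuously if p > max|s| for s ∈ L.

The longest string in L = {a, b, ab} has length 2.
If p = 3, then no string s ∈ L has |s| ≥ p, so the condition is vacuously true.

The minimum pumping length is p = 3.

Why no smaller p works: for any p ≤ 2, the longest string s ∈ L has |s| = 2 ≥ p, so it would
have to be pumpable; but pumping up (i = 2, 3, ...) produces ever longer strings, which cannot all lie in the
finite language L. So the pumping property fails for every p ≤ 2.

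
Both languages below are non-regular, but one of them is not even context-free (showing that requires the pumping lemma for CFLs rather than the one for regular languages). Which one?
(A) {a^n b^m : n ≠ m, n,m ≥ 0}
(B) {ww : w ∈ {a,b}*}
(B) {ww : w ∈ {a,b}*}

(B) {ww : w ∈ {a,b}*} requires the CFL pumping lemma.

- {a^n b^m : n ≠ m, n,m ≥ 0} is context-free (but not regular)
  • Can be shown non-regular with the regular pumping lemma
  • After pumping a's, we can make n = m

- {ww : w ∈ {a,b}*} is NOT context-free
  • Requires the CFL pumping lemma to prove
  • Cannot verify equality of two arbitrary substrings

The CFL pumping lemma is "stronger" in that it can prove non-membership
in the larger class of context-free languages.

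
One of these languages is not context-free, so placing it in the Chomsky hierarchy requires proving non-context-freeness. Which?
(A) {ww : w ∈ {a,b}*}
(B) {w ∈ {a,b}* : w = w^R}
(A) {ww : w ∈ {a,b}*}

(A) {ww : w ∈ {a,b}*} requires the CFL pumping lemma.

- {w ∈ {a,b}* : w = w^R} is context-free (but not regular)
  • Can be shown non-regular with the regular pumping lemma
  • After pumping, the string is no longer symmetric

- {ww : w ∈ {a,b}*} is NOT context-free
  • Requires the CFL pumping lemma to prove
  • Even a PDA cannot compare two arbitrary halves symbol by symbol; CFL pumping on a^p b^p a^p b^p fails

The CFL pumping lemma is "stronger" in that it can prove non-membership
in the larger class of context-free languages.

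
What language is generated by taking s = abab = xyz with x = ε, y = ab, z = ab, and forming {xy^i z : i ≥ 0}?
{xy^i z : i ≥ 0} = {(ab)^(i+1) : i ≥ 0} = {ab, abab, ababab, ...}

With x = ε, y = ab, z = ab: Pumping 'ab' gives strings of alternating a's and b's.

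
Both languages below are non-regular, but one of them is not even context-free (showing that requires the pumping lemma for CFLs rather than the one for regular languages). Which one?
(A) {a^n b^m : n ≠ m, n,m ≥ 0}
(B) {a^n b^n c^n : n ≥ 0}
(B) {a^n b^n c^n : n ≥ 0}

(B) {a^n b^n c^n : n ≥ 0} requires the CFL pumping lemma.

- {a^n b^m : n ≠ m, n,m ≥ 0} is context-free (but not regular)
  • Can be shown non-regular with the regular pumping lemma
  • After pumping a's, we can make n = m

- {a^n b^n c^n : n ≥ 0} is NOT context-free
  • Requires the CFL pumping lemma to prove
  • Cannot maintain three equal counts simultaneously

The CFL pumping lemma is "stronger" in that it can prove non-membership
in the larger class of context-free languages.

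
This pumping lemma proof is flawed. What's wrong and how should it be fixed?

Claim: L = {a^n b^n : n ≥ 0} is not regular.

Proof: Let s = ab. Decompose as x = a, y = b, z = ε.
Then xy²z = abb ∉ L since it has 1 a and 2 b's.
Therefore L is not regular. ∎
Error: The string s = ab might be shorter than the pumping length p.

Correction: Choose s = a^p b^p to ensure |s| ≥ p. Also, the decomposition is wrong: with |xy| ≤ p, y cannot include b's when s starts with p a's.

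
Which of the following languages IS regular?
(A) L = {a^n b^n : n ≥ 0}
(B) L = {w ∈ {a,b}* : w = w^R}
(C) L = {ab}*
(C) {ab}*

(C) L = {ab}* is regular.

This can be recognized by a finite automaton (DFA/NFA).
Regular expressions like {ab}* define regular languages.

The other choices are not regular:
- {w ∈ {a,b}* : w = w^R}: After pumping, the string is no longer symmetric
- {a^n b^n : n ≥ 0}: After pumping, the number of a's and b's become unequal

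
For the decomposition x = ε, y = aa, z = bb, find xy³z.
aaaaaabb

Given x = '', y = 'aa', z = 'bb' and i = 3:

xy^3z = x + y·y·...·y (3 times) + z
       = '' + 'aa'^3 + 'bb'
       = '' + 'aaaaaa' + 'bb'
       = 'aaaaaabb'

The pumped string is 'aaaaaabb' with length 8.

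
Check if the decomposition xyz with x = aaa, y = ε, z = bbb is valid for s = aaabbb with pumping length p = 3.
Violated: |y| > 0

The decomposition x = aaa, y = ε, z = bbb for s = aaabbb with p = 3
violates the constraint: |y| > 0

|y| = 0, but the pumping lemma requires |y| > 0 (y must be non-empty).

Pumping lemma constraints:
1. xyz = s (decomposition is valid)
2. |xy| ≤ p
3. |y| > 0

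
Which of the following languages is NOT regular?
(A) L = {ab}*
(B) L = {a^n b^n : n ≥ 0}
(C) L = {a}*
(B) {a^n b^n : n ≥ 0}

(B) L = {a^n b^n : n ≥ 0} is NOT regular.

The pumping lemma can be used to prove this:
After pumping, the number of a's and b's become unequal

The other languages are regular because they can be recognized by finite automata.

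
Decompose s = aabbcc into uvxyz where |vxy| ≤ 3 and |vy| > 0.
u='aa', v='b', x='b', y='c', z='c'

For s = aabbcc with pumping length p = 3:

One valid decomposition:
- u = 'aa'
- v = 'b'
- x = 'b'
- y = 'c'
- z = 'c'

Verification:
- uvxyz = 'aa' + 'b' + 'b' + 'c' + 'c' = aabbcc ✓
- |vxy| = |'bbc'| = 3 ≤ 3 ✓
- |vy| = |'bc'| = 2 > 0 ✓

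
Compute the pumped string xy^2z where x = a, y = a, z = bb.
aaabb

Given x = 'a', y = 'a', z = 'bb' and i = 2:

xy^2z = x + y·y·...·y (2 times) + z
       = 'a' + 'a'^2 + 'bb'
       = 'a' + 'aa' + 'bb'
       = 'aaabb'

The pumped string is 'aaabb' with length 5.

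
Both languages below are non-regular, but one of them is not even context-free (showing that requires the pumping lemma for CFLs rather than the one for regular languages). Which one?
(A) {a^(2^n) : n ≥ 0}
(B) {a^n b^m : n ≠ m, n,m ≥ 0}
(A) {a^(2^n) : n ≥ 0}

(A) {a^(2^n) : n ≥ 0} requires the CFL pumping lemma.

- {a^n b^m : n ≠ m, n,m ≥ 0} is context-free (but not regular)
  • Can be shown non-regular with the regular pumping lemma
  • After pumping a's, we can make n = m

- {a^(2^n) : n ≥ 0} is NOT context-free
  • Requires the CFL pumping lemma to prove
  • Gaps between powers of 2 grow exponentially

The CFL pumping lemma is "stronger" in that it can prove non-membership
in the larger class of context-free languages.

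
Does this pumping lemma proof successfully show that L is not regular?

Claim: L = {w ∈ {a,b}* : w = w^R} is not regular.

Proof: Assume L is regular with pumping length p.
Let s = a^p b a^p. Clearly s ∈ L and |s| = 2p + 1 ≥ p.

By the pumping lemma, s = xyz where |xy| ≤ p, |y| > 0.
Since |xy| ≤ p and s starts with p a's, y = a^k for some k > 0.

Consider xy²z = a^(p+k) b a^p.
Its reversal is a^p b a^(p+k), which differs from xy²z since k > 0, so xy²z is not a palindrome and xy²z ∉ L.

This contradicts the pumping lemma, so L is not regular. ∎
The proof is correct.

This proof is valid because:
1. s = a^p b a^p is in L and is chosen in terms of p, so |s| ≥ p holds for every p
2. The decomposition analysis is correct: |xy| ≤ p forces y to lie inside the leading a's
3. The contradiction is valid: a^(p+k) b a^p has more a's before the b than after it, so it is not a palindrome
4. The conclusion follows logically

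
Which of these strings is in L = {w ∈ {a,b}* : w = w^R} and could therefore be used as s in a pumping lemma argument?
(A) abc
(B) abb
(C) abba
(C) abba

The pumping lemma is applied to a string s that lies in L, so first check membership of each option:
- (A) abc reversed is cba ≠ abc, so it is not a palindrome and is not in L ✗
- (B) abb reversed is bba ≠ abb, so it is not a palindrome and is not in L ✗
- (C) abba reversed is abba, the same string, so it is a palindrome and is in L ✓

Only (C) abba is in L, so it is the only candidate that could play the role of s.
(In a complete proof one picks s in terms of the pumping length p so that |s| ≥ p is guaranteed; a fixed string like abba illustrates the shape of such an s.)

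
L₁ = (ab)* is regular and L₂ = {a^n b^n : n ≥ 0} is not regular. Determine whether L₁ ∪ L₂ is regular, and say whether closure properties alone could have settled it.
No — L₁ ∪ L₂ is not regular.

Let U = (ab)* ∪ {a^n b^n}. If U were regular, then U ∩ aa*bb* would be regular (closure under intersection with a regular language). But (ab)* ∩ aa*bb* = {ab} and {a^n b^n} ∩ aa*bb* = {a^n b^n : n ≥ 1}, so U ∩ aa*bb* = {a^n b^n : n ≥ 1}, which is not regular. Hence U is not regular.

Note that the bare facts "L₁ regular, L₂ non-regular" do not settle the question by themselves: the closure of regular languages under ∪, ∩, complement and difference applies only when BOTH operands are regular. With a non-regular operand the result can come out regular or non-regular depending on the specific languages, so one has to work out L₁ ∪ L₂ for this particular pair, as above.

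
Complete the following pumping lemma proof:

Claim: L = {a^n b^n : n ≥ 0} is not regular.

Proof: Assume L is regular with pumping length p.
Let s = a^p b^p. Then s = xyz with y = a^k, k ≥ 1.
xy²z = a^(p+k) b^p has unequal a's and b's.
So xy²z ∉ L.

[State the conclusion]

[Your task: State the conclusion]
This contradicts the pumping lemma for regular languages,
which guarantees xy^i z ∈ L for all i ≥ 0.

Since our assumption that L is regular leads to a contradiction,
we conclude that L = {a^n b^n : n ≥ 0} is NOT regular. ∎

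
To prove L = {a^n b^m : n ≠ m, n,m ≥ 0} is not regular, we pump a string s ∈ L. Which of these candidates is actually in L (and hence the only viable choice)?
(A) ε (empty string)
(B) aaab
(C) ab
(B) aaab

The pumping lemma is applied to a string s that lies in L, so first check membership of each option:
- (A) ε = a^0 b^0 has n = m = 0, so it is not in L ✗
- (B) aaab = a^3 b^1 with 3 ≠ 1, so it is in L ✓
- (C) ab = a^1 b^1 has n = m = 1, so it is not in L ✗

Only (B) aaab is in L, so it is the only candidate that could play the role of s.
(In a complete proof one picks s in terms of the pumping length p so that |s| ≥ p is guaranteed; a fixed string like aaab illustrates the shape of such an s.)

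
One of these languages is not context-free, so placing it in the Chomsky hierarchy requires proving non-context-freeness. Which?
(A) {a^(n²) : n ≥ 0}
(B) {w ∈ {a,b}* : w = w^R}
(A) {a^(n²) : n ≥ 0}

(A) {a^(n²) : n ≥ 0} requires the CFL pumping lemma.

- {w ∈ {a,b}* : w = w^R} is context-free (but not regular)
  • Can be shown non-regular with the regular pumping lemma
  • After pumping, the string is no longer symmetric

- {a^(n²) : n ≥ 0} is NOT context-free
  • Requires the CFL pumping lemma to prove
  • Gaps between squares grow unboundedly

The CFL pumping lemma is "stronger" in that it can prove non-membership
in the larger class of context-free languages.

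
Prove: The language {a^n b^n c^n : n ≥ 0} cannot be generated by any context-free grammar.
Assume for contradiction that L is context-free, and let p ≥ 1 be the pumping length given by the pumping lemma for CFLs.
Choose s = a^p b^p c^p. Then s ∈ L and |s| = 3p ≥ p.
By the CFL pumping lemma, s = uvxyz for some u, v, x, y, z with |vxy| ≤ p, |vy| ≥ 1, and uv^i xy^i z ∈ L for every i ≥ 0.

Because |vxy| ≤ p, the window vxy cannot contain both an a and a c: any substring of s containing both must include the entire block b^p plus at least one a and one c, so it has length ≥ p + 2 > p.
Hence at least one of the letters a, c does not occur in vy at all.

Take i = 0: the string uxz is obtained from s by deleting |vy| ≥ 1 symbols, so |uxz| = 3p − |vy| < 3p.
But the letter (a or c) that does not occur in vy still occurs exactly p times in uxz. Every string of L with exactly p copies of some letter is a^p b^p c^p, of length 3p. Since |uxz| < 3p, uxz ∉ L.

This contradicts the CFL pumping lemma, which requires uv^i xy^i z ∈ L for all i ≥ 0.
Hence L = {a^n b^n c^n : n ≥ 0} is not context-free. ∎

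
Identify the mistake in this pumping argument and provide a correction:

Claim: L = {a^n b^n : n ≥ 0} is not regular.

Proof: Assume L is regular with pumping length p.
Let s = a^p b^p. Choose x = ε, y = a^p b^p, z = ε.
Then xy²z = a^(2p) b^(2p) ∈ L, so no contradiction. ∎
Error: The decomposition violates |xy| ≤ p. With y = a^p b^p, |xy| = |y| = 2p > p. (The proof also miscomputes xy²z, which would be a^p b^p a^p b^p rather than a^(2p) b^(2p), and it wrongly treats one harmless decomposition as settling the matter — the prover does not get to choose the decomposition.)

Correction: The pumping lemma requires |xy| ≤ p, and the argument must handle every decomposition satisfying |xy| ≤ p, |y| ≥ 1. Since s starts with p a's, any such y consists only of a's, say y = a^k with k ≥ 1. Then xy²z = a^(p+k) b^p has unequal numbers of a's and b's, so xy²z ∉ L — the required contradiction.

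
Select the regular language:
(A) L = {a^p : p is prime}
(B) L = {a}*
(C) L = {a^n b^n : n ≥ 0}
(B) {a}*

(B) L = {a}* is regular.

This can be recognized by a finite automaton (DFA/NFA).
Regular expressions like {a}* define regular languages.

The other choices are not regular:
- {a^n b^n : n ≥ 0}: After pumping, the number of a's and b's become unequal
- {a^p : p is prime}: After pumping, the length becomes composite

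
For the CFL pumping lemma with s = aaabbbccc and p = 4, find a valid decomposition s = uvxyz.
u='aa', v='a', x='bb', y='b', z='ccc'

For s = aaabbbccc with pumping length p = 4:

One valid decomposition:
- u = 'aa'
- v = 'a'
- x = 'bb'
- y = 'b'
- z = 'ccc'

Verification:
- uvxyz = 'aa' + 'a' + 'bb' + 'b' + 'ccc' = aaabbbccc ✓
- |vxy| = |'abbb'| = 4 ≤ 4 ✓
- |vy| = |'ab'| = 2 > 0 ✓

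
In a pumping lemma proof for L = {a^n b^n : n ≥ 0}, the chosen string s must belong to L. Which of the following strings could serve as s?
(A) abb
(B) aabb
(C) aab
(B) aabb

The pumping lemma is applied to a string s that lies in L, so first check membership of each option:
- (A) abb has 1 a's and 2 b's; 1 ≠ 2, so it is not in L ✗
- (B) aabb = a^2 b^2 has equal counts (2 = 2), so it is in L ✓
- (C) aab has 2 a's and 1 b's; 2 ≠ 1, so it is not in L ✗

Only (B) aabb is in L, so it is the only candidate that could play the role of s.
(In a complete proof one picks s in terms of the pumping length p so that |s| ≥ p is guaranteed; a fixed string like aabb illustrates the shape of such an s.)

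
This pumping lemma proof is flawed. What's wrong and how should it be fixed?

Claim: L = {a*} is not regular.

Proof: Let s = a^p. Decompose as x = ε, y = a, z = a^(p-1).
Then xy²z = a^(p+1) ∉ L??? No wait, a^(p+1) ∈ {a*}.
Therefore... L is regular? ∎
Error: The proof attempts to show a*  is not regular, but a* IS regular!

Correction: a* is a regular language (recognized by a simple DFA with one accepting state and self-loop on 'a'). The pumping lemma can only prove non-regularity, not regularity. For regular languages, pumping always works.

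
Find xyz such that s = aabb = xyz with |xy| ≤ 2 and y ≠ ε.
x = '', y = 'a', z = 'abb'

For s = aabb and p = 2, one valid decomposition is:
- x = '' (length 0)
- y = 'a' (length 1)
- z = 'abb' (length 3)

Verification:
- xyz = '' + 'a' + 'abb' = aabb ✓
- |xy| = 1 ≤ 2 ✓
- |y| = 1 > 0 ✓

All pumping lemma constraints are satisfied.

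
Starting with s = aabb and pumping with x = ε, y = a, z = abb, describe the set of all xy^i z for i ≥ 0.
{xy^i z : i ≥ 0} = {a^(i+1) b^2 : i ≥ 0} = {abb, aabb, aaabb, ...}

With x = ε, y = a, z = abb: Starting with aabb and pumping the first 'a' (z = abb keeps the second 'a'), we get strings with i+1 a's followed by 2 b's for i = 0, 1, 2, ...; note bb is not produced because z always contributes one a.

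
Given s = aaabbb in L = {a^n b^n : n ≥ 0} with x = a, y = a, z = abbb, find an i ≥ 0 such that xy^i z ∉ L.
i = 0

xy⁰z = a · ε · abbb = aabbb; aabbb has 2 a's and 3 b's; 2 ≠ 3, so it is not in L.
(Other choices also work, e.g. i = 2, 3; only i = 1 is guaranteed to stay in L since xy¹z = s.)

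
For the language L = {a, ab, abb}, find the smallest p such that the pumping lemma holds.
p = 4

For a finite language L, the pumping lemma holds vacuously if p > max|s| for s ∈ L.

The longest string in L = {a, ab, abb} has length 3.
If p = 4, then no string s ∈ L has |s| ≥ p, so the condition is vacuously true.

The minimum pumping length is p = 4.

Why no smaller p works: for any p ≤ 3, the longest string s ∈ L has |s| = 3 ≥ p, so it would
have to be pumpable; but pumping up (i = 2, 3, ...) produces ever longer strings, which cannot all lie in the
finite language L. So the pumping property fails for every p ≤ 3.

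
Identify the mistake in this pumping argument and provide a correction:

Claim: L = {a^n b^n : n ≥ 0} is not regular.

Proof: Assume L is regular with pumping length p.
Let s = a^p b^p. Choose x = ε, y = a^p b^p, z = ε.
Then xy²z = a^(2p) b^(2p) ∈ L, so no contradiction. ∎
Error: The decomposition violates |xy| ≤ p. With y = a^p b^p, |xy| = |y| = 2p > p. (The proof also miscomputes xy²z, which would be a^p b^p a^p b^p rather than a^(2p) b^(2p), and it wrongly treats one harmless decomposition as settling the matter — the prover does not get to choose the decomposition.)

Correction: The pumping lemma requires |xy| ≤ p, and the argument must handle every decomposition satisfying |xy| ≤ p, |y| ≥ 1. Since s starts with p a's, any such y consists only of a's, say y = a^k with k ≥ 1. Then xy²z = a^(p+k) b^p has unequal numbers of a's and b's, so xy²z ∉ L — the required contradiction.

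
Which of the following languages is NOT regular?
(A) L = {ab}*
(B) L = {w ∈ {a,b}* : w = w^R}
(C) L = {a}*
(B) {w ∈ {a,b}* : w = w^R}

(B) L = {w ∈ {a,b}* : w = w^R} is NOT regular.

The pumping lemma can be used to prove this:
After pumping, the string is no longer symmetric

The other languages are regular because they can be recognized by finite automata.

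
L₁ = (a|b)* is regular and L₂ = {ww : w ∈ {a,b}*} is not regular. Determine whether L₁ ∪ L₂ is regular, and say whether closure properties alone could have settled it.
Yes — L₁ ∪ L₂ is regular.

{ww} ⊆ (a|b)*, so L₁ ∪ L₂ = (a|b)*, which is regular.

Note that the bare facts "L₁ regular, L₂ non-regular" do not settle the question by themselves: the closure of regular languages under ∪, ∩, complement and difference applies only when BOTH operands are regular. With a non-regular operand the result can come out regular or non-regular depending on the specific languages, so one has to work out L₁ ∪ L₂ for this particular pair, as above.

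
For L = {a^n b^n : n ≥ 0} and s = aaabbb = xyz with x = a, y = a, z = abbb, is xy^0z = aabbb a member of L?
No

xy⁰z = a · ε · abbb = aabbb.
aabbb has 2 a's and 3 b's; 2 ≠ 3, so it is not in L.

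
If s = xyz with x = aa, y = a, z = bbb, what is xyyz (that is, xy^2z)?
aaaabbb

Given x = 'aa', y = 'a', z = 'bbb' and i = 2:

xy^2z = x + y·y·...·y (2 times) + z
       = 'aa' + 'a'^2 + 'bbb'
       = 'aa' + 'aa' + 'bbb'
       = 'aaaabbb'

The pumped string is 'aaaabbb' with length 7.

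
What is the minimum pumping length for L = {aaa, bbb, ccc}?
p = 4

For a finite language L, the pumping lemma holds vacuously if p > max|s| for s ∈ L.

The longest string in L = {aaa, bbb, ccc} has length 3.
If p = 4, then no string s ∈ L has |s| ≥ p, so the condition is vacuously true.

The minimum pumping length is p = 4.

Why no smaller p works: for any p ≤ 3, the longest string s ∈ L has |s| = 3 ≥ p, so it would
have to be pumpable; but pumping up (i = 2, 3, ...) produces ever longer strings, which cannot all lie in the
finite language L. So the pumping property fails for every p ≤ 3.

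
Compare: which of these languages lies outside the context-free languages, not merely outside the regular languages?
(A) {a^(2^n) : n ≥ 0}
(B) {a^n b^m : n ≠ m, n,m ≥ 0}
(A) {a^(2^n) : n ≥ 0}

(A) {a^(2^n) : n ≥ 0} requires the CFL pumping lemma.

- {a^n b^m : n ≠ m, n,m ≥ 0} is context-free (but not regular)
  • Can be shown non-regular with the regular pumping lemma
  • After pumping a's, we can make n = m

- {a^(2^n) : n ≥ 0} is NOT context-free
  • Requires the CFL pumping lemma to prove
  • Gaps between powers of 2 grow exponentially

The CFL pumping lemma is "stronger" in that it can prove non-membership
in the larger class of context-free languages.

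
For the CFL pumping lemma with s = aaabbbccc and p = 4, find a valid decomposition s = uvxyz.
u='aa', v='a', x='bb', y='b', z='ccc'

For s = aaabbbccc with pumping length p = 4:

One valid decomposition:
- u = 'aa'
- v = 'a'
- x = 'bb'
- y = 'b'
- z = 'ccc'

Verification:
- uvxyz = 'aa' + 'a' + 'bb' + 'b' + 'ccc' = aaabbbccc ✓
- |vxy| = |'abbb'| = 4 ≤ 4 ✓
- |vy| = |'ab'| = 2 > 0 ✓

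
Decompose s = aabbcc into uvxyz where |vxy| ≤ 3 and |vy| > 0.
u='aa', v='b', x='b', y='c', z='c'

For s = aabbcc with pumping length p = 3:

One valid decomposition:
- u = 'aa'
- v = 'b'
- x = 'b'
- y = 'c'
- z = 'c'

Verification:
- uvxyz = 'aa' + 'b' + 'b' + 'c' + 'c' = aabbcc ✓
- |vxy| = |'bbc'| = 3 ≤ 3 ✓
- |vy| = |'bc'| = 2 > 0 ✓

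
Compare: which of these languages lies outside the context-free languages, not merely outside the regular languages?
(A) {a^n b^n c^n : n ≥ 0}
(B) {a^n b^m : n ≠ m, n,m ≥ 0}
(A) {a^n b^n c^n : n ≥ 0}

(A) {a^n b^n c^n : n ≥ 0} requires the CFL pumping lemma.

- {a^n b^m : n ≠ m, n,m ≥ 0} is context-free (but not regular)
  • Can be shown non-regular with the regular pumping lemma
  • After pumping a's, we can make n = m

- {a^n b^n c^n : n ≥ 0} is NOT context-free
  • Requires the CFL pumping lemma to prove
  • Cannot maintain three equal counts simultaneously

The CFL pumping lemma is "stronger" in that it can prove non-membership
in the larger class of context-free languages.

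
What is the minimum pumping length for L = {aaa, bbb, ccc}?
p = 4

For a finite language L, the pumping lemma holds vacuously if p > max|s| for s ∈ L.

The longest string in L = {aaa, bbb, ccc} has length 3.
If p = 4, then no string s ∈ L has |s| ≥ p, so the condition is vacuously true.

The minimum pumping length is p = 4.

Why no smaller p works: for any p ≤ 3, the longest string s ∈ L has |s| = 3 ≥ p, so it would
have to be pumpable; but pumping up (i = 2, 3, ...) produces ever longer strings, which cannot all lie in the
finite language L. So the pumping property fails for every p ≤ 3.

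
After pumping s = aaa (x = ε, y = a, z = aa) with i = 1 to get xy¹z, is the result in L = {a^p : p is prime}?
Yes

xy¹z = ε · a · aa = aaa.
aaa has length 3, which is prime, so it is in L.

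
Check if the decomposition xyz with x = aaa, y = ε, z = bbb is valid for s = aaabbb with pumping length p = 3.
Violated: |y| > 0

The decomposition x = aaa, y = ε, z = bbb for s = aaabbb with p = 3
violates the constraint: |y| > 0

|y| = 0, but the pumping lemma requires |y| > 0 (y must be non-empty).

Pumping lemma constraints:
1. xyz = s (decomposition is valid)
2. |xy| ≤ p
3. |y| > 0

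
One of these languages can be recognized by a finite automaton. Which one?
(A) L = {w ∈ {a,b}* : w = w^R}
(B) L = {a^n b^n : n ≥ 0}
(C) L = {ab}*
(C) {ab}*

(C) L = {ab}* is regular.

This can be recognized by a finite automaton (DFA/NFA).
Regular expressions like {ab}* define regular languages.

The other choices are not regular:
- {a^n b^n : n ≥ 0}: After pumping, the number of a's and b's become unequal
- {w ∈ {a,b}* : w = w^R}: After pumping, the string is no longer symmetric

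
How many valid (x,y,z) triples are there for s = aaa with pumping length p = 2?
3

For s = 'aaa' with pumping length p = 2:

Constraints: |xy| ≤ 2, |y| > 0

Valid decompositions (|xy| ≤ p, |y| ≥ 1):
  • x='', y='a', z='aa'
  • x='a', y='a', z='a'
  • x='', y='aa', z='a'

Total count: 3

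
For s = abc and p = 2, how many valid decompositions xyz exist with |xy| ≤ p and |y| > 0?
3

For s = 'abc' with pumping length p = 2:

Constraints: |xy| ≤ 2, |y| > 0

Valid decompositions (|xy| ≤ p, |y| ≥ 1):
  • x='', y='a', z='bc'
  • x='a', y='b', z='c'
  • x='', y='ab', z='c'

Total count: 3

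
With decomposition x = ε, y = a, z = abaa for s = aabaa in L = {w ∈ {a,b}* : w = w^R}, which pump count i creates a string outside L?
i = 2

xy²z = ε · aa · abaa = aaabaa; aaabaa reversed is aabaaa ≠ aaabaa, so it is not a palindrome and is not in L.
(Other choices also work, e.g. i = 0, 3; only i = 1 is guaranteed to stay in L since xy¹z = s.)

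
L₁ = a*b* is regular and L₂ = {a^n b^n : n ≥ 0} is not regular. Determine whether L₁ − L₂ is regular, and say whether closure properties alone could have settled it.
No — L₁ − L₂ is not regular.

a*b* − {a^n b^n} = {a^n b^m : n ≠ m}. If this were regular, then its complement intersected with a*b*, namely {a^n b^n : n ≥ 0}, would be regular too (closure under complement and intersection) — contradiction. So L₁ − L₂ is not regular.

Note that the bare facts "L₁ regular, L₂ non-regular" do not settle the question by themselves: the closure of regular languages under ∪, ∩, complement and difference applies only when BOTH operands are regular. With a non-regular operand the result can come out regular or non-regular depending on the specific languages, so one has to work out L₁ − L₂ for this particular pair, as above.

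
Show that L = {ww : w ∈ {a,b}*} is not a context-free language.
Assume for contradiction that L is context-free, and let p ≥ 1 be the pumping length given by the pumping lemma for CFLs.
Choose s = a^p b^p a^p b^p. Then s ∈ L (take w = a^p b^p) and |s| = 4p ≥ p.
By the CFL pumping lemma, s = uvxyz for some u, v, x, y, z with |vxy| ≤ p, |vy| ≥ 1, and uv^i xy^i z ∈ L for every i ≥ 0.

Write s as four blocks A₁ B₁ A₂ B₂ with A₁ = A₂ = a^p and B₁ = B₂ = b^p. Since |vxy| ≤ p, the window vxy lies inside at most two adjacent blocks. Take i = 0 and let t = uxz, so |t| = 4p − |vy| with 1 ≤ |vy| ≤ p. If |t| is odd, t ∉ L immediately, so assume |vy| is even (hence |vy| ≥ 2) and |t|/2 = 2p − |vy|/2, which satisfies p ≤ |t|/2 ≤ 2p − 1.

Case 1 (vxy inside A₁B₁): t = a^(p−j) b^(p−l) a^p b^p with j + l = |vy|. The second half of t has length < 2p, so it is a suffix of the trailing a^p b^p and ends in b; the first half is a^(p−j) b^(p−l) a^((j+l)/2), which ends in a because (j+l)/2 ≥ 1. The halves differ, so t ∉ L.

Case 2 (vxy inside B₁A₂, straddling the middle): t = a^p b^(p−j) a^(p−l) b^p with j + l = |vy|. If t = ww, then w is a prefix of t of length ≥ p, so w begins with a^p; and w is a suffix of t of length ≥ p, so w ends with b^p. That forces |w| ≥ 2p, contradicting |w| = |t|/2 ≤ 2p − 1. So t ∉ L.

Case 3 (vxy inside A₂B₂): t = a^p b^p a^(p−j) b^(p−l) with j + l = |vy|. The first half of t is a prefix of a^p b^p, so it begins with a; the second half is b^((j+l)/2) a^(p−j) b^(p−l), which begins with b. The halves differ, so t ∉ L.

In every case uv⁰xy⁰z = uxz ∉ L.

This contradicts the CFL pumping lemma, which requires uv^i xy^i z ∈ L for all i ≥ 0.
Hence L = {ww : w ∈ {a,b}*} is not context-free. ∎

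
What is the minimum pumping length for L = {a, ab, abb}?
p = 4

For a finite language L, the pumping lemma holds vacuously if p > max|s| for s ∈ L.

The longest string in L = {a, ab, abb} has length 3.
If p = 4, then no string s ∈ L has |s| ≥ p, so the condition is vacuously true.

The minimum pumping length is p = 4.

Why no smaller p works: for any p ≤ 3, the longest string s ∈ L has |s| = 3 ≥ p, so it would
have to be pumpable; but pumping up (i = 2, 3, ...) produces ever longer strings, which cannot all lie in the
finite language L. So the pumping property fails for every p ≤ 3.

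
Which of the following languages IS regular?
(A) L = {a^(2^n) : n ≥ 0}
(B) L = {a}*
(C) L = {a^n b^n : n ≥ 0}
(B) {a}*

(B) L = {a}* is regular.

This can be recognized by a finite automaton (DFA/NFA).
Regular expressions like {a}* define regular languages.

The other choices are not regular:
- {a^n b^n : n ≥ 0}: After pumping, the number of a's and b's become unequal
- {a^(2^n) : n ≥ 0}: After pumping, length is no longer a power of 2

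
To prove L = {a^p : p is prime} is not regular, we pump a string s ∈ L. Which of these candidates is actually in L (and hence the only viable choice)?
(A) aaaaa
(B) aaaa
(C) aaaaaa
(A) aaaaa

The pumping lemma is applied to a string s that lies in L, so first check membership of each option:
- (A) aaaaa has length 5, which is prime, so it is in L ✓
- (B) aaaa has length 4 = 2 × 2, which is not prime, so it is not in L ✗
- (C) aaaaaa has length 6 = 2 × 3, which is not prime, so it is not in L ✗

Only (A) aaaaa is in L, so it is the only candidate that could play the role of s.
(In a complete proof one picks s in terms of the pumping length p so that |s| ≥ p is guaranteed; a fixed string like aaaaa illustrates the shape of such an s.)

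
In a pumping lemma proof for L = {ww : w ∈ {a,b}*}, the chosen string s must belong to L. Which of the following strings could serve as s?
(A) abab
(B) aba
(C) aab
(A) abab

The pumping lemma is applied to a string s that lies in L, so first check membership of each option:
- (A) abab splits into halves ab · ab, which are equal, so it is in L (w = ab) ✓
- (B) aba has odd length 3, so it cannot be written as ww and is not in L ✗
- (C) aab has odd length 3, so it cannot be written as ww and is not in L ✗

Only (A) abab is in L, so it is the only candidate that could play the role of s.
(In a complete proof one picks s in terms of the pumping length p so that |s| ≥ p is guaranteed; a fixed string like abab illustrates the shape of such an s.)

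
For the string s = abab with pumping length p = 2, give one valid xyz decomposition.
x = '', y = 'ab', z = 'ab'

For s = abab and p = 2, one valid decomposition is:
- x = '' (length 0)
- y = 'ab' (length 2)
- z = 'ab' (length 2)

Verification:
- xyz = '' + 'ab' + 'ab' = abab ✓
- |xy| = 2 ≤ 2 ✓
- |y| = 2 > 0 ✓

All pumping lemma constraints are satisfied.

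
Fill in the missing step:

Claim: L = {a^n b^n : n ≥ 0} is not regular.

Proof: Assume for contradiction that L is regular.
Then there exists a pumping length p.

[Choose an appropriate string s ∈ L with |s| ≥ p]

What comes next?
s = a^p b^p

This string is in L (has equal a's and b's) and has length 2p ≥ p.
Any decomposition xyz with |xy| ≤ p means y consists only of a's,
so pumping will unbalance the counts.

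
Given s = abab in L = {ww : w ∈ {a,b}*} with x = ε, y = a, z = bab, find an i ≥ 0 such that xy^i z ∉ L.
i = 0

xy⁰z = ε · ε · bab = bab; bab has odd length 3, so it cannot be written as ww and is not in L.
(Other choices also work, e.g. i = 2, 3; only i = 1 is guaranteed to stay in L since xy¹z = s.)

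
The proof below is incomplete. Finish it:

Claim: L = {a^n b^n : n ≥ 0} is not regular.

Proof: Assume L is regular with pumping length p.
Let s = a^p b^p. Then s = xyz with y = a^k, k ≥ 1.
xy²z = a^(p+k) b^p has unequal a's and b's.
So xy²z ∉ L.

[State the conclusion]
This contradicts the pumping lemma for regular languages,
which guarantees xy^i z ∈ L for all i ≥ 0.

Since our assumption that L is regular leads to a contradiction,
we conclude that L = {a^n b^n : n ≥ 0} is NOT regular. ∎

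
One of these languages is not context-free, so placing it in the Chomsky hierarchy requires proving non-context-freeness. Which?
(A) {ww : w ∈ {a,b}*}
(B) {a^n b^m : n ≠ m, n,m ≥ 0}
(A) {ww : w ∈ {a,b}*}

(A) {ww : w ∈ {a,b}*} requires the CFL pumping lemma.

- {a^n b^m : n ≠ m, n,m ≥ 0} is context-free (but not regular)
  • Can be shown non-regular with the regular pumping lemma
  • After pumping a's, we can make n = m

- {ww : w ∈ {a,b}*} is NOT context-free
  • Requires the CFL pumping lemma to prove
  • Even a PDA cannot compare two arbitrary halves symbol by symbol; CFL pumping on a^p b^p a^p b^p fails

The CFL pumping lemma is "stronger" in that it can prove non-membership
in the larger class of context-free languages.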